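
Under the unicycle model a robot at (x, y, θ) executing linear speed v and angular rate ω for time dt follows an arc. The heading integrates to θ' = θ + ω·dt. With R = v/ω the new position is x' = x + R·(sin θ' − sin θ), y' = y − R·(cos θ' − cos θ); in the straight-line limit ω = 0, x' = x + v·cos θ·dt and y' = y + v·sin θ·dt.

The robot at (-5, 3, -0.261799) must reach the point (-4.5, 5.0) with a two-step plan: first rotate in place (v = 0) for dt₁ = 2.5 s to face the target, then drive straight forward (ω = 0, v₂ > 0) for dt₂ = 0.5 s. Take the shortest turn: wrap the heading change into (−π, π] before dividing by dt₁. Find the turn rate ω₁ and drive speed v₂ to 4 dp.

heading to target = atan2(5−3, -4.5−-5) = 1.3258
Δθ = wrap(1.3258 − -0.2618) = 1.5876; ω₁ = Δθ/dt₁ = 0.6350
distance = √((-4.5−-5)² + (5−3)²) = 2.0616; v₂ = distance/dt₂ = 4.1231

ω₁ = 0.6350, v₂ = 4.1231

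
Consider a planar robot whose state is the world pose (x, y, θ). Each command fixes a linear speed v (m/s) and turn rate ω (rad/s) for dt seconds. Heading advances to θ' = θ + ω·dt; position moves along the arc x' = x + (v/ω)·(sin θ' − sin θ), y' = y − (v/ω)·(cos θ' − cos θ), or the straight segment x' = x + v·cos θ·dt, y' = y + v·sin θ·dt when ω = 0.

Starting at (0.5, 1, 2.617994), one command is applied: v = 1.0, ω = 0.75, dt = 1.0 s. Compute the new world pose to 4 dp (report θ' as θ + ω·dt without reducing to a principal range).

θ' = 2.6180 + 0.75·1.0 = 3.3680
R = v/ω = 1.0/0.75 = 1.3333
x' = 0.5 + 1.3333·(sin 3.3680 − sin 2.6180) = -0.4660
y' = 1 − 1.3333·(cos 3.3680 − cos 2.6180) = 1.1446

(-0.4660, 1.1446, 3.3680)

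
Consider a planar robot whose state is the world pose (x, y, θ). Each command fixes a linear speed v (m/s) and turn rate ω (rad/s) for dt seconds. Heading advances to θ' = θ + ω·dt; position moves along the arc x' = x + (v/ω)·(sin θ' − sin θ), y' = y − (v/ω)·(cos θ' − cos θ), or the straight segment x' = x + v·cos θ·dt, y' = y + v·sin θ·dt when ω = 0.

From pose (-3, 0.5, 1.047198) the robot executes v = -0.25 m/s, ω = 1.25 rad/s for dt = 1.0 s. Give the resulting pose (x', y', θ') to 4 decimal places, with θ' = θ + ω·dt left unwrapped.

θ' = 1.0472 + 1.25·1.0 = 2.2972
R = v/ω = -0.25/1.25 = -0.2000
x' = -3 + -0.2000·(sin 2.2972 − sin 1.0472) = -2.9763
y' = 0.5 − -0.2000·(cos 2.2972 − cos 1.0472) = 0.2672

(-2.9763, 0.2672, 2.2972)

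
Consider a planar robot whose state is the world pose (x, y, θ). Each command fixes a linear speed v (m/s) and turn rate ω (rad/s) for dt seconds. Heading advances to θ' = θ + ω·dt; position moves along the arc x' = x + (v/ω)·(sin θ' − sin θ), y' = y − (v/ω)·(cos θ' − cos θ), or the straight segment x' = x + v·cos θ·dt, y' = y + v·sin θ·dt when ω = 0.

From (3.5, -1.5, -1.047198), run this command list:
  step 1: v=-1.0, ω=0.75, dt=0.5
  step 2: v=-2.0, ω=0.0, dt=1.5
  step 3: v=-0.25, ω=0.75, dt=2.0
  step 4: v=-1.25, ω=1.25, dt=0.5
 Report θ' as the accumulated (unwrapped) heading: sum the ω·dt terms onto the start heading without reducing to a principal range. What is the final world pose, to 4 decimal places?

(0.1186, 0.1506, 1.4528)

step 1: θ'=-0.6722 (R=-1.3333) → pose (3.1756, -1.1234, -0.6722)
step 2: θ'=-0.6722 (straight) → pose (0.8282, 0.7447, -0.6722)
step 3: θ'=0.8278 (R=-0.3333) → pose (0.3752, 0.7094, 0.8278)
step 4: θ'=1.4528 (R=-1.0000) → pose (0.1186, 0.1506, 1.4528)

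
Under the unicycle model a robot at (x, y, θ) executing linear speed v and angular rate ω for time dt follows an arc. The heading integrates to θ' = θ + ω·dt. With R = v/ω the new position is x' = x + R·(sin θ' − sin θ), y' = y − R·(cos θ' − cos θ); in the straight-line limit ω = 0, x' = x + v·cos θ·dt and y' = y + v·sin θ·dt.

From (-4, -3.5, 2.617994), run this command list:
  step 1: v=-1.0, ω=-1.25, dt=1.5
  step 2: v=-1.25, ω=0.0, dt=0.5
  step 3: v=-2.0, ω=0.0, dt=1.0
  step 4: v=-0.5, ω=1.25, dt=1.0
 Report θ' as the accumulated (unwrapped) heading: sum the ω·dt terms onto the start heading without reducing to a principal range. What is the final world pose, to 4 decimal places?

step 1: θ'=0.7430 (R=0.8000) → pose (-3.8588, -4.7820, 0.7430)
step 2: θ'=0.7430 (straight) → pose (-4.3191, -5.2048, 0.7430)
step 3: θ'=0.7430 (straight) → pose (-5.7920, -6.5578, 0.7430)
step 4: θ'=1.9930 (R=-0.4000) → pose (-5.8863, -7.0163, 1.9930)

(-5.8863, -7.0163, 1.9930)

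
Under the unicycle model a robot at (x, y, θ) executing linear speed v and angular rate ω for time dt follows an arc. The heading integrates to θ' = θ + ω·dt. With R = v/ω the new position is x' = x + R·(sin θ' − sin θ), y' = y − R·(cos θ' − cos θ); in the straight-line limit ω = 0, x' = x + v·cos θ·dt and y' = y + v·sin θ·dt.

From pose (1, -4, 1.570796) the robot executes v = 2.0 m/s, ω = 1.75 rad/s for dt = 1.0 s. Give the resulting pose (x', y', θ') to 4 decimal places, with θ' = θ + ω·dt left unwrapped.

(-0.3466, -2.8754, 3.3208)

θ' = 1.5708 + 1.75·1.0 = 3.3208
R = v/ω = 2.0/1.75 = 1.1429
x' = 1 + 1.1429·(sin 3.3208 − sin 1.5708) = -0.3466
y' = -4 − 1.1429·(cos 3.3208 − cos 1.5708) = -2.8754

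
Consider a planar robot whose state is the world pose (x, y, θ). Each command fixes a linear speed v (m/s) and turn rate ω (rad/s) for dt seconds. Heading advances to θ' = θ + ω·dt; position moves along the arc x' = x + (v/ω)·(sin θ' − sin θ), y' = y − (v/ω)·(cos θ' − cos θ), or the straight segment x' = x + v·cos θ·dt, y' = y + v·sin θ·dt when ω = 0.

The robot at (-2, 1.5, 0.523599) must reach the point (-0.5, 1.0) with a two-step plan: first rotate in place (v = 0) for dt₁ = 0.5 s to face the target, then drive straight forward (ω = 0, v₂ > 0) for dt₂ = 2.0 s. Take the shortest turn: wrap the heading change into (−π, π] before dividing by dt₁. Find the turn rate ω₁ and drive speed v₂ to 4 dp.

ω₁ = -1.6907, v₂ = 0.7906

heading to target = atan2(1−1.5, -0.5−-2) = -0.3218
Δθ = wrap(-0.3218 − 0.5236) = -0.8453; ω₁ = Δθ/dt₁ = -1.6907
distance = √((-0.5−-2)² + (1−1.5)²) = 1.5811; v₂ = distance/dt₂ = 0.7906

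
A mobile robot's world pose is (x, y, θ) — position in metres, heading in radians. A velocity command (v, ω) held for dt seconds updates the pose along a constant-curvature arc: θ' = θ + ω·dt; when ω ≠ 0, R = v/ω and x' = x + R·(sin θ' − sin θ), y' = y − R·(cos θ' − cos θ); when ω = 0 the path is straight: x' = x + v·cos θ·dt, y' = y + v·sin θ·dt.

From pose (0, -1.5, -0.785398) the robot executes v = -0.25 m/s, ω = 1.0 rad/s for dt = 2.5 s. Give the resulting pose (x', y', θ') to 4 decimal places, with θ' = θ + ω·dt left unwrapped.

θ' = -0.7854 + 1.0·2.5 = 1.7146
R = v/ω = -0.25/1.0 = -0.2500
x' = 0 + -0.2500·(sin 1.7146 − sin -0.7854) = -0.4242
y' = -1.5 − -0.2500·(cos 1.7146 − cos -0.7854) = -1.7126

(-0.4242, -1.7126, 1.7146)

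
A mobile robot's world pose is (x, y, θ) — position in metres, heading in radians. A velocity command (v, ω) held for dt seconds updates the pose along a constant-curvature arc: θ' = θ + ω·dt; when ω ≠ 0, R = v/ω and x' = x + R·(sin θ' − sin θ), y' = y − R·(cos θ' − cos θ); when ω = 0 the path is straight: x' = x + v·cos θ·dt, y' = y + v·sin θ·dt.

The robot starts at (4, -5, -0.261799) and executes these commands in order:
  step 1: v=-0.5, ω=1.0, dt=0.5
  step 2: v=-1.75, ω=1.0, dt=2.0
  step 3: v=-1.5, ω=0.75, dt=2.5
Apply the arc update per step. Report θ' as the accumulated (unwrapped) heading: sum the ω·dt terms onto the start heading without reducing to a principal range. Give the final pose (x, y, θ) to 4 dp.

(6.0135, -7.6709, 4.1132)

step 1: θ'=0.2382 (R=-0.5000) → pose (3.7526, -4.9971, 0.2382)
step 2: θ'=2.2382 (R=-1.7500) → pose (2.7910, -7.7808, 2.2382)
step 3: θ'=4.1132 (R=-2.0000) → pose (6.0135, -7.6709, 4.1132)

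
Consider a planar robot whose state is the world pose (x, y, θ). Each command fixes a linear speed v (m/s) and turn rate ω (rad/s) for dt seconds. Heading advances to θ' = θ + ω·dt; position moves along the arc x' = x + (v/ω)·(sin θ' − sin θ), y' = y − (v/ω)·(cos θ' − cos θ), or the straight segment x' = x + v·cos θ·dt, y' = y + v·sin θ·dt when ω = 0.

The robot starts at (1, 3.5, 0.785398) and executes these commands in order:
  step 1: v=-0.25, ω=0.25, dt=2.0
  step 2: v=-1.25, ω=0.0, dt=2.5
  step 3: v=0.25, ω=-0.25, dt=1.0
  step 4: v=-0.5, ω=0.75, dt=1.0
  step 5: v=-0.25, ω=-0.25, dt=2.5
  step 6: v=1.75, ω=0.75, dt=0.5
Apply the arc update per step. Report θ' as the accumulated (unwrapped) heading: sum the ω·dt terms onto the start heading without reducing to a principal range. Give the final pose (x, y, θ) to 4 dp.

(0.0214, 0.0588, 1.5354)

step 1: θ'=1.2854 (R=-1.0000) → pose (0.7476, 3.0744, 1.2854)
step 2: θ'=1.2854 (straight) → pose (-0.1323, 0.0758, 1.2854)
step 3: θ'=1.0354 (R=-1.0000) → pose (-0.0328, 0.3045, 1.0354)
step 4: θ'=1.7854 (R=-0.6667) → pose (-0.1108, -0.1776, 1.7854)
step 5: θ'=1.1604 (R=1.0000) → pose (-0.1709, -0.7895, 1.1604)
step 6: θ'=1.5354 (R=2.3333) → pose (0.0214, 0.0588, 1.5354)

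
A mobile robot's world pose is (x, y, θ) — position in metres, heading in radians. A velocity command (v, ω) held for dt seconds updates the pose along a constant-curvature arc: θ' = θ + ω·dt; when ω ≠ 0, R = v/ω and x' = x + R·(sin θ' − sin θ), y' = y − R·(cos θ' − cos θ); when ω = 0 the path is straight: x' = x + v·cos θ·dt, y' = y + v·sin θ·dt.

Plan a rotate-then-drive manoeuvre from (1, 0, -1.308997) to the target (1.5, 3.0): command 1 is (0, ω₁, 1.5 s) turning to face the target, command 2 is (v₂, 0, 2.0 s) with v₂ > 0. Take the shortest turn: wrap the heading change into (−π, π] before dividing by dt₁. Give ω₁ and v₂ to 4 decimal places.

heading to target = atan2(3−0, 1.5−1) = 1.4056
Δθ = wrap(1.4056 − -1.3090) = 2.7146; ω₁ = Δθ/dt₁ = 1.8098
distance = √((1.5−1)² + (3−0)²) = 3.0414; v₂ = distance/dt₂ = 1.5207

ω₁ = 1.8098, v₂ = 1.5207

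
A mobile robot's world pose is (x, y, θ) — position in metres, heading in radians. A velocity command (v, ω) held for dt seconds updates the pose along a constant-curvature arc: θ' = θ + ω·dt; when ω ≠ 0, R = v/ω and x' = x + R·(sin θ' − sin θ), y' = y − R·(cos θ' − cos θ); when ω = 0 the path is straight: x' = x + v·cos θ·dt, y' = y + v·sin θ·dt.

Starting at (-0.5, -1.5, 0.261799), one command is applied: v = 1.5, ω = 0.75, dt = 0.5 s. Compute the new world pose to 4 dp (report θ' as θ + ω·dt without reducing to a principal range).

θ' = 0.2618 + 0.75·0.5 = 0.6368
R = v/ω = 1.5/0.75 = 2.0000
x' = -0.5 + 2.0000·(sin 0.6368 − sin 0.2618) = 0.1716
y' = -1.5 − 2.0000·(cos 0.6368 − cos 0.2618) = -1.1762

(0.1716, -1.1762, 0.6368)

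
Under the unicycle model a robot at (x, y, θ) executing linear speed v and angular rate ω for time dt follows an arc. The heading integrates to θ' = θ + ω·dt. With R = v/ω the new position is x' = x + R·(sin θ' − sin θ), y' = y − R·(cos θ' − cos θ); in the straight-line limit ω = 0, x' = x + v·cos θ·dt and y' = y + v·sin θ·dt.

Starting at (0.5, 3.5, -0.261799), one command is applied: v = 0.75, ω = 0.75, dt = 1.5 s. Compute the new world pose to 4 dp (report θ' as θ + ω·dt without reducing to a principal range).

θ' = -0.2618 + 0.75·1.5 = 0.8632
R = v/ω = 0.75/0.75 = 1.0000
x' = 0.5 + 1.0000·(sin 0.8632 − sin -0.2618) = 1.5187
y' = 3.5 − 1.0000·(cos 0.8632 − cos -0.2618) = 3.8159

(1.5187, 3.8159, 0.8632)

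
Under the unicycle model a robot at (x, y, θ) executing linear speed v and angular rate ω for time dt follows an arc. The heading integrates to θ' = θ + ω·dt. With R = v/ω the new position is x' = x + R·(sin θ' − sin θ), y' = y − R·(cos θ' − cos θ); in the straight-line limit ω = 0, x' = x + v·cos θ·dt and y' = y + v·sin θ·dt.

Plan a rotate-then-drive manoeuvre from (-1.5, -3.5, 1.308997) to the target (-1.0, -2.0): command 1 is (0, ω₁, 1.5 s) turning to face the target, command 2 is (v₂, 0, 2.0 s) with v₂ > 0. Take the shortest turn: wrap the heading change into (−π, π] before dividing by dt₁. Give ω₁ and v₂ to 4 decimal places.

heading to target = atan2(-2−-3.5, -1−-1.5) = 1.2490
Δθ = wrap(1.2490 − 1.3090) = -0.0600; ω₁ = Δθ/dt₁ = -0.0400
distance = √((-1−-1.5)² + (-2−-3.5)²) = 1.5811; v₂ = distance/dt₂ = 0.7906

ω₁ = -0.0400, v₂ = 0.7906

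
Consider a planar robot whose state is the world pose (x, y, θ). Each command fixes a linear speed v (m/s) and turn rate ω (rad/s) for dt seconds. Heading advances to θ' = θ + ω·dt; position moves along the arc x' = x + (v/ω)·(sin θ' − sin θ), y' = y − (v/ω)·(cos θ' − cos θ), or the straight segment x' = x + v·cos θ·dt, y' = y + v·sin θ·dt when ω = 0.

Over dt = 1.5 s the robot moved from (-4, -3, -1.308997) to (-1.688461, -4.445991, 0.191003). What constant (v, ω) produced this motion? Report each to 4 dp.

Δθ = 0.191003 − -1.308997 = 1.500000
ω = Δθ/dt = 1.500000/1.5 = 1.0000
R = Δx/(sin θ' − sin θ) = 2.0000
v = R·ω = 2.0000·1.0000 = 2.0000

v = 2.0000, ω = 1.0000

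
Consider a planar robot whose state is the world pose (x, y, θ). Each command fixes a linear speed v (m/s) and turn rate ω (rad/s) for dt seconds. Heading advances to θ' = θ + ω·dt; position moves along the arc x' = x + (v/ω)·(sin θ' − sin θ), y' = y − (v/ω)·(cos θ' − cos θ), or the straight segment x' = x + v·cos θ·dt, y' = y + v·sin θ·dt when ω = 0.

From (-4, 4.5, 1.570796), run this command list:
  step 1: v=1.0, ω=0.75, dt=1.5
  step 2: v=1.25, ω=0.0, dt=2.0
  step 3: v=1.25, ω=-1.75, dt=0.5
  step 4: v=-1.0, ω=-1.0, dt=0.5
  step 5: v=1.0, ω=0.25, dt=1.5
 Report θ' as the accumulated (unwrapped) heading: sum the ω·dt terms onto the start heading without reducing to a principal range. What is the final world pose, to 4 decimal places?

(-7.3051, 8.2422, 1.6958)

step 1: θ'=2.6958 (R=1.3333) → pose (-4.7584, 5.7030, 2.6958)
step 2: θ'=2.6958 (straight) → pose (-7.0141, 6.7810, 2.6958)
step 3: θ'=1.8208 (R=-0.7143) → pose (-7.3982, 7.2487, 1.8208)
step 4: θ'=1.3208 (R=1.0000) → pose (-7.3982, 6.7539, 1.3208)
step 5: θ'=1.6958 (R=4.0000) → pose (-7.3051, 8.2422, 1.6958)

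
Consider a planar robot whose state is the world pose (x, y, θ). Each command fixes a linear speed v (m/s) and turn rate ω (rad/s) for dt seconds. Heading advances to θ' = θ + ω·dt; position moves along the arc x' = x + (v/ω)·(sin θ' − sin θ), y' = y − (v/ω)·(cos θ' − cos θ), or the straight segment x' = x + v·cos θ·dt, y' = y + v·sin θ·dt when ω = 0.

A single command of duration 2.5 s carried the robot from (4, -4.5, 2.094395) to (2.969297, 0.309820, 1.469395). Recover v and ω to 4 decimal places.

v = 2.0000, ω = -0.2500

Δθ = 1.469395 − 2.094395 = -0.625000
ω = Δθ/dt = -0.625000/2.5 = -0.2500
R = −Δy/(cos θ' − cos θ) = -8.0000
v = R·ω = -8.0000·-0.2500 = 2.0000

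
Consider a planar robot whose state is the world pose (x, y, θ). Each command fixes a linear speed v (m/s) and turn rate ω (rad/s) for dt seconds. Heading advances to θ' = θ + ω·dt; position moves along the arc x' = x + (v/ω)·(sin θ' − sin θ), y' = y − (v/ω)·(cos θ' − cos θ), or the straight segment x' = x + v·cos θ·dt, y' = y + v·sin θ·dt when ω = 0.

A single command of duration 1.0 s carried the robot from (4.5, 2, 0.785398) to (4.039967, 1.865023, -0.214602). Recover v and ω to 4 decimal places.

Δθ = -0.214602 − 0.785398 = -1.000000
ω = Δθ/dt = -1.000000/1.0 = -1.0000
R = Δx/(sin θ' − sin θ) = 0.5000
v = R·ω = 0.5000·-1.0000 = -0.5000

v = -0.5000, ω = -1.0000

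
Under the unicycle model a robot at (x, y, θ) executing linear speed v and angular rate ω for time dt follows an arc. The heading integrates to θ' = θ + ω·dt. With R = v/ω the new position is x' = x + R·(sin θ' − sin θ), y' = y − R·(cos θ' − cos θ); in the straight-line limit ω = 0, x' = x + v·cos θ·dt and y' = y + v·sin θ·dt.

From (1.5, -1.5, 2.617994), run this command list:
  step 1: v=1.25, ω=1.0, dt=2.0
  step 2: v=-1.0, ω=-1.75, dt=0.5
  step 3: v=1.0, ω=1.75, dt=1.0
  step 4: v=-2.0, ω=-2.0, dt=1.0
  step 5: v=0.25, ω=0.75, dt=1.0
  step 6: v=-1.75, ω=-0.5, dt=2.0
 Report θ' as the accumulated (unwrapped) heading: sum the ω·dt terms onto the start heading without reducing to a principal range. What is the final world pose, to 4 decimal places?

step 1: θ'=4.6180 (R=1.2500) → pose (-0.3694, -2.4647, 4.6180)
step 2: θ'=3.7430 (R=0.5714) → pose (-0.1239, -2.0474, 3.7430)
step 3: θ'=5.4930 (R=0.5714) → pose (-0.2065, -2.9207, 5.4930)
step 4: θ'=3.4930 (R=1.0000) → pose (0.1597, -1.2781, 3.4930)
step 5: θ'=4.2430 (R=0.3333) → pose (-0.0228, -1.4403, 4.2430)
step 6: θ'=3.2430 (R=3.5000) → pose (2.7443, 0.4585, 3.2430)

(2.7443, 0.4585, 3.2430)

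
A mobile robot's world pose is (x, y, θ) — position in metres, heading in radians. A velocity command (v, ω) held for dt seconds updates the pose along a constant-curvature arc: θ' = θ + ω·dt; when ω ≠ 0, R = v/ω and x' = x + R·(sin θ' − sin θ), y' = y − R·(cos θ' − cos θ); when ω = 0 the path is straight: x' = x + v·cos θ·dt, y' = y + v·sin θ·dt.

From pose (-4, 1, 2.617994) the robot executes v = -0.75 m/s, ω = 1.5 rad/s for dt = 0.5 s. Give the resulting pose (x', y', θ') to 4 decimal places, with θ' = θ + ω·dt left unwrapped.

(-3.6378, 0.9458, 3.3680)

θ' = 2.6180 + 1.5·0.5 = 3.3680
R = v/ω = -0.75/1.5 = -0.5000
x' = -4 + -0.5000·(sin 3.3680 − sin 2.6180) = -3.6378
y' = 1 − -0.5000·(cos 3.3680 − cos 2.6180) = 0.9458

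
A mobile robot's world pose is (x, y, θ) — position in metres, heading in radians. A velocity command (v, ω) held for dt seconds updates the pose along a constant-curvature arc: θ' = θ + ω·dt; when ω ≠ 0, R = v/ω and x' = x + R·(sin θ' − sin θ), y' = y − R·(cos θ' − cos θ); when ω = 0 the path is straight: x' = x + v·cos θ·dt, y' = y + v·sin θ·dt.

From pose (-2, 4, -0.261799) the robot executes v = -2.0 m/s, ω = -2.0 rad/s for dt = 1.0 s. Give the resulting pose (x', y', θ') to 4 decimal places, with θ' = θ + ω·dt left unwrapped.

(-2.5118, 5.6032, -2.2618)

θ' = -0.2618 + -2.0·1.0 = -2.2618
R = v/ω = -2.0/-2.0 = 1.0000
x' = -2 + 1.0000·(sin -2.2618 − sin -0.2618) = -2.5118
y' = 4 − 1.0000·(cos -2.2618 − cos -0.2618) = 5.6032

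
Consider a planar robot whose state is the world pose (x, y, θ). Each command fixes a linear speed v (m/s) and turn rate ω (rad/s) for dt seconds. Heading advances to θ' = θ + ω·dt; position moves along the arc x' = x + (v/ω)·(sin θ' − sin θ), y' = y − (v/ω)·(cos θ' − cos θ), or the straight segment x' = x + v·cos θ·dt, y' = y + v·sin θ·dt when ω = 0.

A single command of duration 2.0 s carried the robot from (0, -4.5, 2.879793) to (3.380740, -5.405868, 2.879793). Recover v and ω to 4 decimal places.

v = -1.7500, ω = 0.0000

Δθ = 2.879793 − 2.879793 = 0.000000
ω = Δθ/dt = 0.000000/2.0 = 0.0000
ω = 0 → v = (Δx·cos θ + Δy·sin θ)/dt = -1.7500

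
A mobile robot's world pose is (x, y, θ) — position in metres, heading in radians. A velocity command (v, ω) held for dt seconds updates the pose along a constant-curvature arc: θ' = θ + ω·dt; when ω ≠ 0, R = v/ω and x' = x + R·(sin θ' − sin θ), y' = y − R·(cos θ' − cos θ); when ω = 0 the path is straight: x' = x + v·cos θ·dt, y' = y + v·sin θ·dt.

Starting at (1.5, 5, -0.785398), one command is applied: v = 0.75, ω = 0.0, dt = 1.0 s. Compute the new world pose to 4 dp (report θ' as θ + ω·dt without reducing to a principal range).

θ' = -0.7854 + 0.0·1.0 = -0.7854
ω = 0 → straight: x' = 1.5 + 0.75·cos(-0.7854)·1.0 = 2.0303
y' = 5 + 0.75·sin(-0.7854)·1.0 = 4.4697

(2.0303, 4.4697, -0.7854)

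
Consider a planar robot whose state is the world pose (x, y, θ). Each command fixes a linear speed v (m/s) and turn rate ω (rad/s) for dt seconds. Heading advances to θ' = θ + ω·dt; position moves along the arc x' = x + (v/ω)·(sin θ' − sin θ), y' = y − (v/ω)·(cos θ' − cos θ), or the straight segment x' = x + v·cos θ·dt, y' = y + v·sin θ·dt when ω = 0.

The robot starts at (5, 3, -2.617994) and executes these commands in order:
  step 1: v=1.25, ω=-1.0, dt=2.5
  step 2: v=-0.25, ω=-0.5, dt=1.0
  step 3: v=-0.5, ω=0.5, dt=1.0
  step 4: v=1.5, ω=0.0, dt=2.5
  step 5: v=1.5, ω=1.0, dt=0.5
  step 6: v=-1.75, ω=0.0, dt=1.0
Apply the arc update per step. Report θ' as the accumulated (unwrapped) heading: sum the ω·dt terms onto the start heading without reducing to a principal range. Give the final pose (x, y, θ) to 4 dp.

step 1: θ'=-5.1180 (R=-1.2500) → pose (3.2264, 4.5758, -5.1180)
step 2: θ'=-5.6180 (R=0.5000) → pose (3.0756, 4.3796, -5.6180)
step 3: θ'=-5.1180 (R=-1.0000) → pose (2.7739, 3.9874, -5.1180)
step 4: θ'=-5.1180 (straight) → pose (4.2536, 7.4332, -5.1180)
step 5: θ'=-4.6180 (R=1.5000) → pose (4.3686, 8.1664, -4.6180)
step 6: θ'=-4.6180 (straight) → pose (4.5336, 6.4242, -4.6180)

(4.5336, 6.4242, -4.6180)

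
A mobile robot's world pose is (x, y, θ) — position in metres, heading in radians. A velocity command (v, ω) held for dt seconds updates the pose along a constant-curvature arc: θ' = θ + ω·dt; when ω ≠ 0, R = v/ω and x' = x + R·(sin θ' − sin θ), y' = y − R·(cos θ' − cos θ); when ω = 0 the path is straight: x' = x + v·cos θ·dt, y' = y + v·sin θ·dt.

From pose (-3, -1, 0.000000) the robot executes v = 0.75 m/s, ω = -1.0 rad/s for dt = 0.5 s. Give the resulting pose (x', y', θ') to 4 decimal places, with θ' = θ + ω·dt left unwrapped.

θ' = 0.0000 + -1.0·0.5 = -0.5000
R = v/ω = 0.75/-1.0 = -0.7500
x' = -3 + -0.7500·(sin -0.5000 − sin 0.0000) = -2.6404
y' = -1 − -0.7500·(cos -0.5000 − cos 0.0000) = -1.0918

(-2.6404, -1.0918, -0.5000)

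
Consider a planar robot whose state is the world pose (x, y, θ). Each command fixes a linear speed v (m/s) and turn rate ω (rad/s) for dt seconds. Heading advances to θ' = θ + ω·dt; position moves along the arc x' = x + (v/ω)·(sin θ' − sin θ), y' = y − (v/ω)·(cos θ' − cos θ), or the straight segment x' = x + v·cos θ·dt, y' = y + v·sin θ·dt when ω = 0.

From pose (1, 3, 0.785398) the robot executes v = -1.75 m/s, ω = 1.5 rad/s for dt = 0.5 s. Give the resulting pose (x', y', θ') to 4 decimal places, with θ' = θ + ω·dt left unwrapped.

θ' = 0.7854 + 1.5·0.5 = 1.5354
R = v/ω = -1.75/1.5 = -1.1667
x' = 1 + -1.1667·(sin 1.5354 − sin 0.7854) = 0.6590
y' = 3 − -1.1667·(cos 1.5354 − cos 0.7854) = 2.2163

(0.6590, 2.2163, 1.5354)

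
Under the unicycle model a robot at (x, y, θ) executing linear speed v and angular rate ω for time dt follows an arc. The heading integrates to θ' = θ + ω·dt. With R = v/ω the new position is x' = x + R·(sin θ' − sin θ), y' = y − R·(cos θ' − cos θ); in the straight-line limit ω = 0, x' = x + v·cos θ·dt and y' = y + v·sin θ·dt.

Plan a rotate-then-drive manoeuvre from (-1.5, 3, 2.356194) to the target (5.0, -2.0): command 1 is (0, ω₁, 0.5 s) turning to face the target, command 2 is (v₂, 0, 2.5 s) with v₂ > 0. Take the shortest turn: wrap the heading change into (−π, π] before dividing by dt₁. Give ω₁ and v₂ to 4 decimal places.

ω₁ = -6.0238, v₂ = 3.2802

heading to target = atan2(-2−3, 5−-1.5) = -0.6557
Δθ = wrap(-0.6557 − 2.3562) = -3.0119; ω₁ = Δθ/dt₁ = -6.0238
distance = √((5−-1.5)² + (-2−3)²) = 8.2006; v₂ = distance/dt₂ = 3.2802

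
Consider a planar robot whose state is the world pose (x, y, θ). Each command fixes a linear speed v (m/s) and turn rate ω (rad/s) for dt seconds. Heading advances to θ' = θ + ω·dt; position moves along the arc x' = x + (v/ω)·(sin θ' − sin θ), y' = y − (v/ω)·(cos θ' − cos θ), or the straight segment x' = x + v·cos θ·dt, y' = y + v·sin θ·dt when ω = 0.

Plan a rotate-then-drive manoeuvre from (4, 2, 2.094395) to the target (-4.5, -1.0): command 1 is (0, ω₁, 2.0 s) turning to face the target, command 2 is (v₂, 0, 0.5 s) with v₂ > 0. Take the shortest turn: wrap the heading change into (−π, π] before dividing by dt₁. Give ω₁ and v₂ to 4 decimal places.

heading to target = atan2(-1−2, -4.5−4) = -2.8023
Δθ = wrap(-2.8023 − 2.0944) = 1.3865; ω₁ = Δθ/dt₁ = 0.6932
distance = √((-4.5−4)² + (-1−2)²) = 9.0139; v₂ = distance/dt₂ = 18.0278

ω₁ = 0.6932, v₂ = 18.0278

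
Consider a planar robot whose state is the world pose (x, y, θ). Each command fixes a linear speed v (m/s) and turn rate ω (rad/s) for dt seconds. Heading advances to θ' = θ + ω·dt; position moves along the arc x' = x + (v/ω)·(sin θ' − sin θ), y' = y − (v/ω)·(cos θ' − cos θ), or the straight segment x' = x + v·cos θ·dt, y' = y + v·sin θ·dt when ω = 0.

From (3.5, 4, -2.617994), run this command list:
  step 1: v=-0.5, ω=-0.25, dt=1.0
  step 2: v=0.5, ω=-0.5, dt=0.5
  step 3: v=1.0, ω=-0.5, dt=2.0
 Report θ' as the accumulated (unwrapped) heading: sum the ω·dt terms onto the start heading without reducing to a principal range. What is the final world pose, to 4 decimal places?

(2.0088, 5.0361, -4.1180)

step 1: θ'=-2.8680 (R=2.0000) → pose (3.9596, 4.1936, -2.8680)
step 2: θ'=-3.1180 (R=-1.0000) → pose (3.7130, 4.1566, -3.1180)
step 3: θ'=-4.1180 (R=-2.0000) → pose (2.0088, 5.0361, -4.1180)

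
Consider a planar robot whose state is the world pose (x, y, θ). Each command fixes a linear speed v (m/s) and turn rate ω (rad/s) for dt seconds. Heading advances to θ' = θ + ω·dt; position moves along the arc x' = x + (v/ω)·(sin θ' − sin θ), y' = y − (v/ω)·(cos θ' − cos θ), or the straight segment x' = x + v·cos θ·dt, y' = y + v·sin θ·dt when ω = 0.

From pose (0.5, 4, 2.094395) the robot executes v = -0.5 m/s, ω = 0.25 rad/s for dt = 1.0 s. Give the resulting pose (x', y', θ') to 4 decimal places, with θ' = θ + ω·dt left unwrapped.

(0.8012, 3.6026, 2.3444)

θ' = 2.0944 + 0.25·1.0 = 2.3444
R = v/ω = -0.5/0.25 = -2.0000
x' = 0.5 + -2.0000·(sin 2.3444 − sin 2.0944) = 0.8012
y' = 4 − -2.0000·(cos 2.3444 − cos 2.0944) = 3.6026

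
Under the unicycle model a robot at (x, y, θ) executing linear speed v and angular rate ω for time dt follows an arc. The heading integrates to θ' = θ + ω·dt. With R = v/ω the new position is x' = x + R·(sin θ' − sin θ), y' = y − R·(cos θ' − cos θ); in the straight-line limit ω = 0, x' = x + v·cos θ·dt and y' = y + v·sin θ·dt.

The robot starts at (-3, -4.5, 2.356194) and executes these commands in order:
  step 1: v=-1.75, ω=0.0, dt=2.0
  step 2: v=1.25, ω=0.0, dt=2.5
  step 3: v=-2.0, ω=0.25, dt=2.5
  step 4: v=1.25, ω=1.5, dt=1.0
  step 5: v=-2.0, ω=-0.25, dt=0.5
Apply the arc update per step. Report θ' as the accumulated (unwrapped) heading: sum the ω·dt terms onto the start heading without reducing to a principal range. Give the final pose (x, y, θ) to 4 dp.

(0.9894, -6.6808, 4.3562)

step 1: θ'=2.3562 (straight) → pose (-0.5251, -6.9749, 2.3562)
step 2: θ'=2.3562 (straight) → pose (-2.7348, -4.7652, 2.3562)
step 3: θ'=2.9812 (R=-8.0000) → pose (1.6443, -7.0056, 2.9812)
step 4: θ'=4.4812 (R=0.8333) → pose (0.7001, -7.6373, 4.4812)
step 5: θ'=4.3562 (R=8.0000) → pose (0.9894, -6.6808, 4.3562)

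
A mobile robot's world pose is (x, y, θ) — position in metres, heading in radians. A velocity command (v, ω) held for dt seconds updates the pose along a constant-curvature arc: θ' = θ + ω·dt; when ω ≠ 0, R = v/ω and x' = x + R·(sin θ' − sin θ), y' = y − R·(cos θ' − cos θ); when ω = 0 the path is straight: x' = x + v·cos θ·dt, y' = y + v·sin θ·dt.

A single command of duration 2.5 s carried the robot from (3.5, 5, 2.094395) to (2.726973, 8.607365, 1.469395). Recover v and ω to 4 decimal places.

Δθ = 1.469395 − 2.094395 = -0.625000
ω = Δθ/dt = -0.625000/2.5 = -0.2500
R = −Δy/(cos θ' − cos θ) = -6.0000
v = R·ω = -6.0000·-0.2500 = 1.5000

v = 1.5000, ω = -0.2500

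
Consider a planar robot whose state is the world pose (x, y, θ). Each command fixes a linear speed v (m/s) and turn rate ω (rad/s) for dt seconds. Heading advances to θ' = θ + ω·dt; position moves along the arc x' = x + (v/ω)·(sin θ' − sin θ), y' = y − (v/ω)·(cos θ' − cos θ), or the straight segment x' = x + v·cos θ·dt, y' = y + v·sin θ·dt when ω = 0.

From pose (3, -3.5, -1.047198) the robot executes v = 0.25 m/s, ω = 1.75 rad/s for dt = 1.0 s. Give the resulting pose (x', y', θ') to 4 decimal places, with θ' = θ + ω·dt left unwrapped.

θ' = -1.0472 + 1.75·1.0 = 0.7028
R = v/ω = 0.25/1.75 = 0.1429
x' = 3 + 0.1429·(sin 0.7028 − sin -1.0472) = 3.2161
y' = -3.5 − 0.1429·(cos 0.7028 − cos -1.0472) = -3.5376

(3.2161, -3.5376, 0.7028)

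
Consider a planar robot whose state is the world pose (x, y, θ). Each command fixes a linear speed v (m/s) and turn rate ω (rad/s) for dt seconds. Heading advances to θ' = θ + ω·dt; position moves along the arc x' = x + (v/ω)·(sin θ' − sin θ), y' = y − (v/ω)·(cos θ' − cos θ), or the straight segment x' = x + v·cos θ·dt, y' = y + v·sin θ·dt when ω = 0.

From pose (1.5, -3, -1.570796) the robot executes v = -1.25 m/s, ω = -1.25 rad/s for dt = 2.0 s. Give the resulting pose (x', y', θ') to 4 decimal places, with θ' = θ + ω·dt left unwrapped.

(3.3011, -2.4015, -4.0708)

θ' = -1.5708 + -1.25·2.0 = -4.0708
R = v/ω = -1.25/-1.25 = 1.0000
x' = 1.5 + 1.0000·(sin -4.0708 − sin -1.5708) = 3.3011
y' = -3 − 1.0000·(cos -4.0708 − cos -1.5708) = -2.4015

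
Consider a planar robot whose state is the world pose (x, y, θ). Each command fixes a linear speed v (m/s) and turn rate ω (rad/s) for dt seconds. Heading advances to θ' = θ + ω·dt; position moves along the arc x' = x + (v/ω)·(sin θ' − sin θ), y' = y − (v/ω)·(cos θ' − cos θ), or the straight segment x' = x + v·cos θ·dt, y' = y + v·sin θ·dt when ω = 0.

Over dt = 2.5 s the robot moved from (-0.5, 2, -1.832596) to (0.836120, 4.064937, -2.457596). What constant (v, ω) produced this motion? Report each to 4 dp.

Δθ = -2.457596 − -1.832596 = -0.625000
ω = Δθ/dt = -0.625000/2.5 = -0.2500
R = −Δy/(cos θ' − cos θ) = 4.0000
v = R·ω = 4.0000·-0.2500 = -1.0000

v = -1.0000, ω = -0.2500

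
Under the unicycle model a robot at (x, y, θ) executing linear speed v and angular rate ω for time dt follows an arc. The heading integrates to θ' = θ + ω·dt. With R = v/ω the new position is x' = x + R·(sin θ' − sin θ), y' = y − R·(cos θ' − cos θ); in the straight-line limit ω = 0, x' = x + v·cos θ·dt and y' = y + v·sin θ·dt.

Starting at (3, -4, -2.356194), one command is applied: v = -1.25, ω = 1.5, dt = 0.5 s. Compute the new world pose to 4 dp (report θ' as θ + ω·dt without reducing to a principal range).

(3.2436, -3.4402, -1.6062)

θ' = -2.3562 + 1.5·0.5 = -1.6062
R = v/ω = -1.25/1.5 = -0.8333
x' = 3 + -0.8333·(sin -1.6062 − sin -2.3562) = 3.2436
y' = -4 − -0.8333·(cos -1.6062 − cos -2.3562) = -3.4402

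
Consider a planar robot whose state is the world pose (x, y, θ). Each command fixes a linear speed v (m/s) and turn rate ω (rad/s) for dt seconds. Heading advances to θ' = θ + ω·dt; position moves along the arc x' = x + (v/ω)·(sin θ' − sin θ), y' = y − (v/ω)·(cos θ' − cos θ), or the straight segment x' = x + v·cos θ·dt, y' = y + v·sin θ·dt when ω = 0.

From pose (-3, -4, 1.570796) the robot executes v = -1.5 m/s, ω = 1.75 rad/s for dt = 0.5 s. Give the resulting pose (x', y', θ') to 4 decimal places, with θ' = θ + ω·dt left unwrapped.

(-2.6923, -4.6579, 2.4458)

θ' = 1.5708 + 1.75·0.5 = 2.4458
R = v/ω = -1.5/1.75 = -0.8571
x' = -3 + -0.8571·(sin 2.4458 − sin 1.5708) = -2.6923
y' = -4 − -0.8571·(cos 2.4458 − cos 1.5708) = -4.6579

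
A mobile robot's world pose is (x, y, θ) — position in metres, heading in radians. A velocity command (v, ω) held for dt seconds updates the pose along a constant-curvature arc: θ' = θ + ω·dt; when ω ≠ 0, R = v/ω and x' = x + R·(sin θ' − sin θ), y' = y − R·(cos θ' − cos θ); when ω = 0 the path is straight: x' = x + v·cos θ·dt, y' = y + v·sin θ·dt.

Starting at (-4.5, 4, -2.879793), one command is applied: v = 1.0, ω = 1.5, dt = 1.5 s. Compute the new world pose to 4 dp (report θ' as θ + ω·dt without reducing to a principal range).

θ' = -2.8798 + 1.5·1.5 = -0.6298
R = v/ω = 1.0/1.5 = 0.6667
x' = -4.5 + 0.6667·(sin -0.6298 − sin -2.8798) = -4.7201
y' = 4 − 0.6667·(cos -0.6298 − cos -2.8798) = 2.8173

(-4.7201, 2.8173, -0.6298)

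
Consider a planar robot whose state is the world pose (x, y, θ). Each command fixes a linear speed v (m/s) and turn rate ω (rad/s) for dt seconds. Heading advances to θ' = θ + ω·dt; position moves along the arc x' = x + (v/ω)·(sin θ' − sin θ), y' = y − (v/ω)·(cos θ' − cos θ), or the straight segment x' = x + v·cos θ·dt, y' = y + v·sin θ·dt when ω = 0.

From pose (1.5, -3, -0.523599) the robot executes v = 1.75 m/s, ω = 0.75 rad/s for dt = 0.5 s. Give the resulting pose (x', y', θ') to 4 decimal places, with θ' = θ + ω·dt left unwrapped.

θ' = -0.5236 + 0.75·0.5 = -0.1486
R = v/ω = 1.75/0.75 = 2.3333
x' = 1.5 + 2.3333·(sin -0.1486 − sin -0.5236) = 2.3212
y' = -3 − 2.3333·(cos -0.1486 − cos -0.5236) = -3.2869

(2.3212, -3.2869, -0.1486)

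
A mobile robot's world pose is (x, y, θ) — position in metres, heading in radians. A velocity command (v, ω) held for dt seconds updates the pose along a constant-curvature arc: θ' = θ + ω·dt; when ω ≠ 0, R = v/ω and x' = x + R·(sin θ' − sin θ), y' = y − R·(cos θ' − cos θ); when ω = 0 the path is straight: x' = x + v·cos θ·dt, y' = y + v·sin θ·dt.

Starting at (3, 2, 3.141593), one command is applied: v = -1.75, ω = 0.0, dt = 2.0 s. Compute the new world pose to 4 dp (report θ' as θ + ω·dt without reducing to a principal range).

(6.5000, 2.0000, 3.1416)

θ' = 3.1416 + 0.0·2.0 = 3.1416
ω = 0 → straight: x' = 3 + -1.75·cos(3.1416)·2.0 = 6.5000
y' = 2 + -1.75·sin(3.1416)·2.0 = 2.0000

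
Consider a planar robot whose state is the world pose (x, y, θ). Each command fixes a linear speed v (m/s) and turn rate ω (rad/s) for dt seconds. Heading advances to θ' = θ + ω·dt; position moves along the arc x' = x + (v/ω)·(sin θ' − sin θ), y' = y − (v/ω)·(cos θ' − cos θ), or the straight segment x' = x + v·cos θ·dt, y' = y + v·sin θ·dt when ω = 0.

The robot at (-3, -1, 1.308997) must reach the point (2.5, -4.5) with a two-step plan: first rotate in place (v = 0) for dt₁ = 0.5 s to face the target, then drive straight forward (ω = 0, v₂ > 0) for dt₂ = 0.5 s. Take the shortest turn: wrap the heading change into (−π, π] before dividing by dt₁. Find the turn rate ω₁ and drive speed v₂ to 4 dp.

heading to target = atan2(-4.5−-1, 2.5−-3) = -0.5667
Δθ = wrap(-0.5667 − 1.3090) = -1.8757; ω₁ = Δθ/dt₁ = -3.7515
distance = √((2.5−-3)² + (-4.5−-1)²) = 6.5192; v₂ = distance/dt₂ = 13.0384

ω₁ = -3.7515, v₂ = 13.0384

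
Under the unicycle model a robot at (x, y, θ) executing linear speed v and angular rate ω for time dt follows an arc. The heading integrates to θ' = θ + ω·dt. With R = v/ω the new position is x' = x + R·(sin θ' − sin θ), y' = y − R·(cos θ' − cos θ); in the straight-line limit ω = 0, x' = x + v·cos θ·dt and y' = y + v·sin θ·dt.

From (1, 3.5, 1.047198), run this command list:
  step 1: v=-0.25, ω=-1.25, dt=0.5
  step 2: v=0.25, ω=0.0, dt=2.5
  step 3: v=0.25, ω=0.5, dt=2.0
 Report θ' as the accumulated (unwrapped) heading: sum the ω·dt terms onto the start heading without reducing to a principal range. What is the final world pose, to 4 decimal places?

step 1: θ'=0.4222 (R=0.2000) → pose (0.9087, 3.4176, 0.4222)
step 2: θ'=0.4222 (straight) → pose (1.4789, 3.6737, 0.4222)
step 3: θ'=1.4222 (R=0.5000) → pose (1.7685, 4.0557, 1.4222)

(1.7685, 4.0557, 1.4222)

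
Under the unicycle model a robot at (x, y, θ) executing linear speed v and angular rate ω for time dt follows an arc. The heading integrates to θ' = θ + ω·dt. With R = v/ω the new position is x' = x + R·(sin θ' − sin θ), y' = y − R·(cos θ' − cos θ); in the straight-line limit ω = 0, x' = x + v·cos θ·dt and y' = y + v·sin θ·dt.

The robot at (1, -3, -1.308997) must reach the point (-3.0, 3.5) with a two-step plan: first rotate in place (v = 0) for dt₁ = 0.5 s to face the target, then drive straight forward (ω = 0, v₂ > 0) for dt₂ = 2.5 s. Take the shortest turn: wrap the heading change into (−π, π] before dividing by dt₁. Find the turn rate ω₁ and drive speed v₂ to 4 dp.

heading to target = atan2(3.5−-3, -3−1) = 2.1225
Δθ = wrap(2.1225 − -1.3090) = -2.8517; ω₁ = Δθ/dt₁ = -5.7035
distance = √((-3−1)² + (3.5−-3)²) = 7.6322; v₂ = distance/dt₂ = 3.0529

ω₁ = -5.7035, v₂ = 3.0529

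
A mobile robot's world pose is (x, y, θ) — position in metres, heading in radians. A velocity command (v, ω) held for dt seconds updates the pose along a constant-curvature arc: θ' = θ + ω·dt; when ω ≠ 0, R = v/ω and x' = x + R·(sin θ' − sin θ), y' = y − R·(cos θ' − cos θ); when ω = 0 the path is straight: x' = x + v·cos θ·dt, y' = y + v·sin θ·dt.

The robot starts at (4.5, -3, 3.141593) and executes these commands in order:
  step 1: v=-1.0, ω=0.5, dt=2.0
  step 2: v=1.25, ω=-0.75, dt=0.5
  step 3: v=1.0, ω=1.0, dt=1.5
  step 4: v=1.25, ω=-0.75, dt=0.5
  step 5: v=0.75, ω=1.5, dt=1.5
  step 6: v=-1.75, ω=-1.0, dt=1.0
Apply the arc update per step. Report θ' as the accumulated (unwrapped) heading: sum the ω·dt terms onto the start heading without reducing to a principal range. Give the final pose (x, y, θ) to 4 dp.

(5.0122, -5.2753, 6.1416)

step 1: θ'=4.1416 (R=-2.0000) → pose (6.1829, -2.0806, 4.1416)
step 2: θ'=3.7666 (R=-1.6667) → pose (5.7557, -2.5317, 3.7666)
step 3: θ'=5.2666 (R=1.0000) → pose (5.4904, -3.8689, 5.2666)
step 4: θ'=4.8916 (R=-1.6667) → pose (5.7132, -4.4490, 4.8916)
step 5: θ'=7.1416 (R=0.5000) → pose (6.5836, -4.6867, 7.1416)
step 6: θ'=6.1416 (R=1.7500) → pose (5.0122, -5.2753, 6.1416)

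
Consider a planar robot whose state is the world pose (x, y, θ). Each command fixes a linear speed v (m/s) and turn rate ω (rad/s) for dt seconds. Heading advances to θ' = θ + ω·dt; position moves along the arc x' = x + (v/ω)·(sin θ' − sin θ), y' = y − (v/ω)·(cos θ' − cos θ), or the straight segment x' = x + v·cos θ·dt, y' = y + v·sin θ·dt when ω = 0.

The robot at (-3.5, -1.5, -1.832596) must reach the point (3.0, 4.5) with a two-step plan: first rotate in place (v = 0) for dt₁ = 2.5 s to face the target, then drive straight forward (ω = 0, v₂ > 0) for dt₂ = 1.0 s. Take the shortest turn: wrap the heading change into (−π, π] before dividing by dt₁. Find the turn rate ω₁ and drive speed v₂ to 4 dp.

heading to target = atan2(4.5−-1.5, 3−-3.5) = 0.7454
Δθ = wrap(0.7454 − -1.8326) = 2.5780; ω₁ = Δθ/dt₁ = 1.0312
distance = √((3−-3.5)² + (4.5−-1.5)²) = 8.8459; v₂ = distance/dt₂ = 8.8459

ω₁ = 1.0312, v₂ = 8.8459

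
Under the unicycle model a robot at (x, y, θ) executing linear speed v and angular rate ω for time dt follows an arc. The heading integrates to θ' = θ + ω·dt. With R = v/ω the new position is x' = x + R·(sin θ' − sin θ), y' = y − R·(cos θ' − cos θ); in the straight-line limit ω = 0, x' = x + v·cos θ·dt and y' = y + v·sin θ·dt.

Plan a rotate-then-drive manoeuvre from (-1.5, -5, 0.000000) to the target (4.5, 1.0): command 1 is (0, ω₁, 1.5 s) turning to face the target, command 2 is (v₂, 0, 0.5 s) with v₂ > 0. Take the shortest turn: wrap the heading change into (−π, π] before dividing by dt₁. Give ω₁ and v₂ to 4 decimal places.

heading to target = atan2(1−-5, 4.5−-1.5) = 0.7854
Δθ = wrap(0.7854 − 0.0000) = 0.7854; ω₁ = Δθ/dt₁ = 0.5236
distance = √((4.5−-1.5)² + (1−-5)²) = 8.4853; v₂ = distance/dt₂ = 16.9706

ω₁ = 0.5236, v₂ = 16.9706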